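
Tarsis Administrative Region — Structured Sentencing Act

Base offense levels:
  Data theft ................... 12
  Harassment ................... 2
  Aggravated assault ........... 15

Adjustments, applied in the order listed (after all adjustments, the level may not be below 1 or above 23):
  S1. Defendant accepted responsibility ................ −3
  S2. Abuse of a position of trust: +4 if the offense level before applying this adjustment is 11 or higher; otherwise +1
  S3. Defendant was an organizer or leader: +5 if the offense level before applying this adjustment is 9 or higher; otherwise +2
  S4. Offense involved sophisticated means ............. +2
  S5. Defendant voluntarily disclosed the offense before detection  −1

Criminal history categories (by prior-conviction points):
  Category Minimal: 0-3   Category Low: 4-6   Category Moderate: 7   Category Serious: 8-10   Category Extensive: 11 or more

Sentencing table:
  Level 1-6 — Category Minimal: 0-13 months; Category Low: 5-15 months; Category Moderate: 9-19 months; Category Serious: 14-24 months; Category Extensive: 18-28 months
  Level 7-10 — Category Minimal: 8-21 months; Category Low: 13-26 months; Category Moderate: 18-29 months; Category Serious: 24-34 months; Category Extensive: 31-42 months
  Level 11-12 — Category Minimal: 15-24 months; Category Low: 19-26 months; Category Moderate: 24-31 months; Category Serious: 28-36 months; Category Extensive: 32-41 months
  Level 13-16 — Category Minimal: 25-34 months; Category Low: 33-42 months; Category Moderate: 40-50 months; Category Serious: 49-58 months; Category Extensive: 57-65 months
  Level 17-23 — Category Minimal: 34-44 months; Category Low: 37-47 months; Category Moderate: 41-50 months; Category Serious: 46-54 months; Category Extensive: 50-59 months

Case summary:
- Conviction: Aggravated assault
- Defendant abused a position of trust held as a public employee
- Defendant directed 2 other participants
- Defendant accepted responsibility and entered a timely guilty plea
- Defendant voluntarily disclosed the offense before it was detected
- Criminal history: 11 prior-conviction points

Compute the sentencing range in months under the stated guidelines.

Base offense level for aggravated assault: 15.
S1 applies: 15 − 3 = 12.
S2 applies (level before this adjustment is 12 ≥ 11, so +4): 12 + 4 = 16.
S3 applies (level before this adjustment is 16 ≥ 9, so +5): 16 + 5 = 21.
S4 does not apply.
S5 applies: 21 − 1 = 20.
Final offense level: 20.
Criminal history: 11 prior points → Category Extensive (11+).
Level 20 falls in the 17-23 band.
Grid: Level 17-23 × Category Extensive = 50-59 months.

50-59 months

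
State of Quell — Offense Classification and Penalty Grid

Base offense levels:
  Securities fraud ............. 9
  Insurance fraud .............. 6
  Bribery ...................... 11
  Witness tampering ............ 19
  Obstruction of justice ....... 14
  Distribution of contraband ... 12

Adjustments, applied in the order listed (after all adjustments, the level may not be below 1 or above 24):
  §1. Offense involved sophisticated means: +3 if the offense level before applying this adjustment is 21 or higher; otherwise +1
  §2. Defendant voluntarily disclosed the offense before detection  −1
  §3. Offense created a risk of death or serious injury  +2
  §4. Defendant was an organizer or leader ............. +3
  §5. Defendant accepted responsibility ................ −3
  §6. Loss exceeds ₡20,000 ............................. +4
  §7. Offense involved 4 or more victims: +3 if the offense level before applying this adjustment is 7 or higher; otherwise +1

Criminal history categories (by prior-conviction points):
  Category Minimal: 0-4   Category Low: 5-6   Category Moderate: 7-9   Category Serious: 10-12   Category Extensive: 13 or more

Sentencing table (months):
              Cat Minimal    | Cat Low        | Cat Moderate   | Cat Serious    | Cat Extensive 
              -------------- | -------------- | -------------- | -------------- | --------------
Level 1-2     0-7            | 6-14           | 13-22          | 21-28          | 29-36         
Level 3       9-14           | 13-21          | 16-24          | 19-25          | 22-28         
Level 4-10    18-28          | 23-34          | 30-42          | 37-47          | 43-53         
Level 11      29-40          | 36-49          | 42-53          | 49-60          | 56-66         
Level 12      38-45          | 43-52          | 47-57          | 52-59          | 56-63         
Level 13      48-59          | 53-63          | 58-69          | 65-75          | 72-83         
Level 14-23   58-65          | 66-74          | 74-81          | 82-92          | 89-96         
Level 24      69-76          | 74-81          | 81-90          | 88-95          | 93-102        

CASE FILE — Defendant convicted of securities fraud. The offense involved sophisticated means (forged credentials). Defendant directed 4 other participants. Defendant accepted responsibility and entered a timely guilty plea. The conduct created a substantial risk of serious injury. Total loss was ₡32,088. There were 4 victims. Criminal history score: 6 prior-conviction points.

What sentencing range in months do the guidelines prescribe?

66-74 months

Base offense level for securities fraud: 9.
§1 applies (level before this adjustment is 9 < 21, so +1): 9 + 1 = 10.
§2 does not apply.
§3 applies: 10 + 2 = 12.
§4 applies: 12 + 3 = 15.
§5 applies: 15 − 3 = 12.
§6 applies: 12 + 4 = 16.
§7 applies (level before this adjustment is 16 ≥ 7, so +3): 16 + 3 = 19.
Final offense level: 19.
Criminal history: 6 prior points → Category Low (5-6).
Level 19 falls in the 14-23 band.
Grid: Level 14-23 × Category Low = 66-74 months.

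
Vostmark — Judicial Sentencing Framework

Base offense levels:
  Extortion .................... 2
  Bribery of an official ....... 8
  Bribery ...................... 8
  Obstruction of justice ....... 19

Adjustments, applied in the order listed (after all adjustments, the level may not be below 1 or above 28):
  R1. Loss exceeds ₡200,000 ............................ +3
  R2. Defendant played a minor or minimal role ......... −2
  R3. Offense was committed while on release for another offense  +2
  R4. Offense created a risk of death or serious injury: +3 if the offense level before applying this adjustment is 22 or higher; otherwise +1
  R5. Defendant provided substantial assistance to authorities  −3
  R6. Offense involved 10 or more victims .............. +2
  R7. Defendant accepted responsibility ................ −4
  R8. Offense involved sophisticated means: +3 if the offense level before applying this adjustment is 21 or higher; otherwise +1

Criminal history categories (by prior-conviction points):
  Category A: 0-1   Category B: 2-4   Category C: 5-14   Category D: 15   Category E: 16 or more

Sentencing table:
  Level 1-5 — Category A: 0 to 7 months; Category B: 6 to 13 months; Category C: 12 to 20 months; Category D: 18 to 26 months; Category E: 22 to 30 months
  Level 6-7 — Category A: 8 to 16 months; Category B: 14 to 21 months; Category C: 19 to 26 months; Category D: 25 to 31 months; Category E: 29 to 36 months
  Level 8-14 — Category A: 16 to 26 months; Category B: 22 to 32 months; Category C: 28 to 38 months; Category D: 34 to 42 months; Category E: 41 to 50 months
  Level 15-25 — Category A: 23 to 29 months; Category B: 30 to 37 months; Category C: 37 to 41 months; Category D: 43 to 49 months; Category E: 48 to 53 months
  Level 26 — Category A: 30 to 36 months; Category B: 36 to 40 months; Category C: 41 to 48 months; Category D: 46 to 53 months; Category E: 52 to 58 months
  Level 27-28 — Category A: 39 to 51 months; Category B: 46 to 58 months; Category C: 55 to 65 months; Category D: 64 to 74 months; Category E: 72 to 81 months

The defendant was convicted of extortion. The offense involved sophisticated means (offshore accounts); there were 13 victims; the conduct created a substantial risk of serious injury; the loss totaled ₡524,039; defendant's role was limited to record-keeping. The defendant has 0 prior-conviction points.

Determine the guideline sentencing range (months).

Base offense level for extortion: 2.
R1 applies: 2 + 3 = 5.
R2 applies: 5 − 2 = 3.
R3 does not apply.
R4 applies (level before this adjustment is 3 < 22, so +1): 3 + 1 = 4.
R5 does not apply.
R6 applies: 4 + 2 = 6.
R8 applies (level before this adjustment is 6 < 21, so +1): 6 + 1 = 7.
Final offense level: 7.
Criminal history: 0 prior points → Category A (0-1).
Level 7 falls in the 6-7 band.
Grid: Level 6-7 × Category A = 8-16 months.

8-16 months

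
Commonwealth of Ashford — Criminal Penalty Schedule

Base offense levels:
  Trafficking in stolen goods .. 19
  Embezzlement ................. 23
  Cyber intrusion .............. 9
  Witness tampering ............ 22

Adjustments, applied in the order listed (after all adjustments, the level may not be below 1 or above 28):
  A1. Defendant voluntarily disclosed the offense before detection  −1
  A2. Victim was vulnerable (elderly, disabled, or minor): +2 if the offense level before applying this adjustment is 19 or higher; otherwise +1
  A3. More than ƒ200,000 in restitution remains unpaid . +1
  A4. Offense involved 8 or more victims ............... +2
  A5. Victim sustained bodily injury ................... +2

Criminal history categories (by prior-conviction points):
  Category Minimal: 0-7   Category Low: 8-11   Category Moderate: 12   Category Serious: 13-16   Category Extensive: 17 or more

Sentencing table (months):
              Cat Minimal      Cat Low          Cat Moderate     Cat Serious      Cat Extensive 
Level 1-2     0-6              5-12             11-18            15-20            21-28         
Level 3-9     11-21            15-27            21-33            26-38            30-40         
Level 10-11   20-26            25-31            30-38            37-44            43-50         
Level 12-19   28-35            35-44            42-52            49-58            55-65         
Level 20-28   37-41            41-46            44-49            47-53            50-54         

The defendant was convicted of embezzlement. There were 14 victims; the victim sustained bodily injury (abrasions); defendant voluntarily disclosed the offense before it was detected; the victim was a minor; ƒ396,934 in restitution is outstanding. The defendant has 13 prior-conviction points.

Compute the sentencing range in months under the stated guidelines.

47-53 months

Base offense level for embezzlement: 23.
A1 applies: 23 − 1 = 22.
A2 applies (level before this adjustment is 22 ≥ 19, so +2): 22 + 2 = 24.
A3 applies: 24 + 1 = 25.
A4 applies: 25 + 2 = 27.
A5 applies: 27 + 2 = 29.
Level 29 exceeds the maximum of 28; capped at 28.
Final offense level: 28.
Criminal history: 13 prior points → Category Serious (13-16).
Level 28 falls in the 20-28 band.
Grid: Level 20-28 × Category Serious = 47-53 months.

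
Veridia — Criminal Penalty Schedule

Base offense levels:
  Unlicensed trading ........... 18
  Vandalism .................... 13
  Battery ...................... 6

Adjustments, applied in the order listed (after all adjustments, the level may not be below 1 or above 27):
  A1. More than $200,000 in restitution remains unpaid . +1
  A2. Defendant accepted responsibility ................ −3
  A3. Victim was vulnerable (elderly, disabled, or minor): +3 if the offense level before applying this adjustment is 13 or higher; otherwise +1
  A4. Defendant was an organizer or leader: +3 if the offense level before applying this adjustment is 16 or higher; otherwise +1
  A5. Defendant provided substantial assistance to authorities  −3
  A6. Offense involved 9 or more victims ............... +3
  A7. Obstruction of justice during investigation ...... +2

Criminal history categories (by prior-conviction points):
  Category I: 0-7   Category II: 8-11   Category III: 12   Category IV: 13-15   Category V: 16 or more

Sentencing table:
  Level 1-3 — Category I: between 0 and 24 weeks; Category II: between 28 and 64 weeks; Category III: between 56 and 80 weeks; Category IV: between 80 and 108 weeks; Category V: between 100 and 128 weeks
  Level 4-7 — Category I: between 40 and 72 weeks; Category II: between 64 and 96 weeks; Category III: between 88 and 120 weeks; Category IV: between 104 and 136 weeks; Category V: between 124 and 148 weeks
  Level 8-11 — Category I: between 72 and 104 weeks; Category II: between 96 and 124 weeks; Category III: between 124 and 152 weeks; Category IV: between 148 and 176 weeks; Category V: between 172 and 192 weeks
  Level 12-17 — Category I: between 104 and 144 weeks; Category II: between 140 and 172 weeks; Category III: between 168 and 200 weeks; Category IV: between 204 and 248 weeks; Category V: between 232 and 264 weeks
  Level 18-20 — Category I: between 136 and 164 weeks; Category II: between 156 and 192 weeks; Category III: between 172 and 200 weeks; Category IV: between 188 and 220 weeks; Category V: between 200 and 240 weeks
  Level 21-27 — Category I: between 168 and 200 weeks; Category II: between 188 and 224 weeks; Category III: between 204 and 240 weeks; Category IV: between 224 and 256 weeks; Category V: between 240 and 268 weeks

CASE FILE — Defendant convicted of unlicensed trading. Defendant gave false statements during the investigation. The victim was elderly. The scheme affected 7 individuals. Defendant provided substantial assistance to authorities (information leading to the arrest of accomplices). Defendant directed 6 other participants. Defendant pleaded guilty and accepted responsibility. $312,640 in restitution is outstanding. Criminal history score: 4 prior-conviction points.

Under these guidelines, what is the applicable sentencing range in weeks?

Base offense level for unlicensed trading: 18.
A1 applies: 18 + 1 = 19.
A2 applies: 19 − 3 = 16.
A3 applies (level before this adjustment is 16 ≥ 13, so +3): 16 + 3 = 19.
A4 applies (level before this adjustment is 19 ≥ 16, so +3): 19 + 3 = 22.
A5 applies: 22 − 3 = 19.
A6 does not apply.
A7 applies: 19 + 2 = 21.
Final offense level: 21.
Criminal history: 4 prior points → Category I (0-7).
Level 21 falls in the 21-27 band.
Grid: Level 21-27 × Category I = 168-200 weeks.

168-200 weeks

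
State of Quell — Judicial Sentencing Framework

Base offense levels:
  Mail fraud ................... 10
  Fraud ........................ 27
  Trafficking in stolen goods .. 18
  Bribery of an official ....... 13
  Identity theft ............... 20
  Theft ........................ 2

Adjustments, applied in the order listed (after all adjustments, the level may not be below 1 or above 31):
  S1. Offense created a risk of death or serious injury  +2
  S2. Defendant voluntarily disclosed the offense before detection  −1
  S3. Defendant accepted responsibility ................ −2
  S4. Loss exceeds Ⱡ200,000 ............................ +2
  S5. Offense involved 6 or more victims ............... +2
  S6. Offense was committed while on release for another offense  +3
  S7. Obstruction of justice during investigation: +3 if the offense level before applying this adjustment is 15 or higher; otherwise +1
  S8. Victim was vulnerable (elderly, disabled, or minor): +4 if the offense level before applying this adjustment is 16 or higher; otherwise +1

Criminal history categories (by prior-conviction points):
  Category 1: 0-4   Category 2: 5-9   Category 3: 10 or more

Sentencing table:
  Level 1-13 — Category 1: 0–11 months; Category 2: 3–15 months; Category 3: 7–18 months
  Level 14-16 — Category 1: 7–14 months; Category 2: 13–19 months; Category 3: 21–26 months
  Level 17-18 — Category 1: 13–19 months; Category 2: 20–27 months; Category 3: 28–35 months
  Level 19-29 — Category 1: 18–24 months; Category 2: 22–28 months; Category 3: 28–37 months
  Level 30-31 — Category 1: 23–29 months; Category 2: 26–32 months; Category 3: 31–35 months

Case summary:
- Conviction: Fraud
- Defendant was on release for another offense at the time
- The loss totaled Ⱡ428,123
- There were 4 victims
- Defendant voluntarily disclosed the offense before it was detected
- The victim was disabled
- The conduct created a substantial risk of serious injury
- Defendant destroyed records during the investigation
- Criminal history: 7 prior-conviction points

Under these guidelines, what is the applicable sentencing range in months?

Base offense level for fraud: 27.
S1 applies: 27 + 2 = 29.
S2 applies: 29 − 1 = 28.
S4 applies: 28 + 2 = 30.
S5 does not apply.
S6 applies: 30 + 3 = 33.
S7 applies (level before this adjustment is 33 ≥ 15, so +3): 33 + 3 = 36.
S8 applies (level before this adjustment is 36 ≥ 16, so +4): 36 + 4 = 40.
Level 40 exceeds the maximum of 31; capped at 31.
Final offense level: 31.
Criminal history: 7 prior points → Category 2 (5-9).
Level 31 falls in the 30-31 band.
Grid: Level 30-31 × Category 2 = 26-32 months.

26-32 months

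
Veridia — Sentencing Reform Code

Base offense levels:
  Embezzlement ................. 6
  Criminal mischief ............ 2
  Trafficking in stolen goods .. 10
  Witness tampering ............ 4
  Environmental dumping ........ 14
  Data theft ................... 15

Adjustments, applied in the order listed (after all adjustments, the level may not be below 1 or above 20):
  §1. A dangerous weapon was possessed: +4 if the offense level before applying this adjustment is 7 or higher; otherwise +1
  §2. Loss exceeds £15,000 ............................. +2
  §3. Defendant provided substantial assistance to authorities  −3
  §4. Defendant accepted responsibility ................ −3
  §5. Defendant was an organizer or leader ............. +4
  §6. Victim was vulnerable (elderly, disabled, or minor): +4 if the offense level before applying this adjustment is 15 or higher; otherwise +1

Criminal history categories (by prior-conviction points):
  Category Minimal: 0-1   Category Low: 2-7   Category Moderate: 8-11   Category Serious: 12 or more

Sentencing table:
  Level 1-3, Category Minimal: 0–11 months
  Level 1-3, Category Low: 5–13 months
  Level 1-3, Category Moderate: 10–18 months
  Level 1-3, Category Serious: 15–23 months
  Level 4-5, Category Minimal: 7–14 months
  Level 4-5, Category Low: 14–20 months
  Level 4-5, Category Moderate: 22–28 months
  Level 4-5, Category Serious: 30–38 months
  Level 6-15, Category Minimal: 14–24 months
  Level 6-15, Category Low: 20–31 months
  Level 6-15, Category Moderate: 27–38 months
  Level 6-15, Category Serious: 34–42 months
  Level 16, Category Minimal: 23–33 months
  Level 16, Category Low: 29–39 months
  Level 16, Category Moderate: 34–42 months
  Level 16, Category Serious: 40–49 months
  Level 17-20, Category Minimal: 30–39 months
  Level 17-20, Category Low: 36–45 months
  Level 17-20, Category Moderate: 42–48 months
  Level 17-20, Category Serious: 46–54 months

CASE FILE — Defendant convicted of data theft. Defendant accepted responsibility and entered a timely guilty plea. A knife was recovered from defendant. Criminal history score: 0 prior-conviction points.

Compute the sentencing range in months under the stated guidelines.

Base offense level for data theft: 15.
§1 applies (level before this adjustment is 15 ≥ 7, so +4): 15 + 4 = 19.
§3 does not apply.
§4 applies: 19 − 3 = 16.
§5 does not apply.
Final offense level: 16.
Criminal history: 0 prior points → Category Minimal (0-1).
Level 16 falls in the 16 band.
Grid: Level 16 × Category Minimal = 23-33 months.

23-33 months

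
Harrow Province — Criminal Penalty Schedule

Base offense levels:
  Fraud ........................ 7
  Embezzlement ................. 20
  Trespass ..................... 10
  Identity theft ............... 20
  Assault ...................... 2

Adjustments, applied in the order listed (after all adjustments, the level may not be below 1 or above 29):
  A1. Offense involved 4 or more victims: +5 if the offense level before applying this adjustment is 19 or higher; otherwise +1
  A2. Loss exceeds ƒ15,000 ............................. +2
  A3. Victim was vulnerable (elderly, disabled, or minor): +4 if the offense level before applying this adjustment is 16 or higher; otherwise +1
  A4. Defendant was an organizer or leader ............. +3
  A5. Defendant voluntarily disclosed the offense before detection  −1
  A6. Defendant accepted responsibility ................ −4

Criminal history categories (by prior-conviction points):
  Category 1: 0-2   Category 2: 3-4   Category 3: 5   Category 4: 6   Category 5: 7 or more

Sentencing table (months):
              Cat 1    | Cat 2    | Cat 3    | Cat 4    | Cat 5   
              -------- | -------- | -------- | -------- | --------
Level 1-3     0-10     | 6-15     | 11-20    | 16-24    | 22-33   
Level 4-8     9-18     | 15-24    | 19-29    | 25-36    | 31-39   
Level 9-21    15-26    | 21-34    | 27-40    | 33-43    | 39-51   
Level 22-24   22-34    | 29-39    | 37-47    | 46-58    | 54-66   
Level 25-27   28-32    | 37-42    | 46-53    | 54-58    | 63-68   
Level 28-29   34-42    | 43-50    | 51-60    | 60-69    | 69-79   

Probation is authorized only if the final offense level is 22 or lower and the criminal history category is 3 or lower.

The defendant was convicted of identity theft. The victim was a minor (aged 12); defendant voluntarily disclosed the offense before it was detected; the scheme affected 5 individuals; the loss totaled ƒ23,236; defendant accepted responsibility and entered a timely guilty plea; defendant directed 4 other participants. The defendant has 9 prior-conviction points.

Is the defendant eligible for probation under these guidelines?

No

Base offense level for identity theft: 20.
A1 applies (level before this adjustment is 20 ≥ 19, so +5): 20 + 5 = 25.
A2 applies: 25 + 2 = 27.
A3 applies (level before this adjustment is 27 ≥ 16, so +4): 27 + 4 = 31.
A4 applies: 31 + 3 = 34.
A5 applies: 34 − 1 = 33.
A6 applies: 33 − 4 = 29.
Final offense level: 29.
Criminal history: 9 prior points → Category 5 (7+).
Level 29 falls in the 28-29 band.
Grid: Level 28-29 × Category 5 = 69-79 months.
Probation check: level 29 > 22 and category 5 > 3 → not eligible.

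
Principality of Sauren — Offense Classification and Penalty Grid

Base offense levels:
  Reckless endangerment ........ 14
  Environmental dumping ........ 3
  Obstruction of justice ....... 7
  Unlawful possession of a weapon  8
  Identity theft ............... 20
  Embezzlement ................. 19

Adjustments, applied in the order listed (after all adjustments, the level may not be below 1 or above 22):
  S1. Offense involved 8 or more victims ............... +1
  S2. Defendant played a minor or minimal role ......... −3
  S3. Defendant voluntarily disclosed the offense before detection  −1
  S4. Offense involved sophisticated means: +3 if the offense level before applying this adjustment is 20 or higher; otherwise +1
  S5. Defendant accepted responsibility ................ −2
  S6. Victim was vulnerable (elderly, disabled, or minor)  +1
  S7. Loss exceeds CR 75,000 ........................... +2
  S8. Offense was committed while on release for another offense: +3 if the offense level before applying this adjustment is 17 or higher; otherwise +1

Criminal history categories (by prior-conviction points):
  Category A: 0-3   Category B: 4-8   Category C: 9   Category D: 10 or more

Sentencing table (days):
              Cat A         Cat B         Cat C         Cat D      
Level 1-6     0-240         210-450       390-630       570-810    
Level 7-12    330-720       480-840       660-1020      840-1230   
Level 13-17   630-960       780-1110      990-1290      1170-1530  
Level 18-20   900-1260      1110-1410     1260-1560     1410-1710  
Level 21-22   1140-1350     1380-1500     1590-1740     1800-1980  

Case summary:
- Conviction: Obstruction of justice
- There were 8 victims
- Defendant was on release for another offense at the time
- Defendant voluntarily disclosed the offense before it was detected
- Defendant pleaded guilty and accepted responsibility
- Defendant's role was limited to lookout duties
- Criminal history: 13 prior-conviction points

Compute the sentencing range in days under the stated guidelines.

Base offense level for obstruction of justice: 7.
S1 applies: 7 + 1 = 8.
S2 applies: 8 − 3 = 5.
S3 applies: 5 − 1 = 4.
S4 does not apply.
S5 applies: 4 − 2 = 2.
S8 applies (level before this adjustment is 2 < 17, so +1): 2 + 1 = 3.
Final offense level: 3.
Criminal history: 13 prior points → Category D (10+).
Level 3 falls in the 1-6 band.
Grid: Level 1-6 × Category D = 570-810 days.

570-810 days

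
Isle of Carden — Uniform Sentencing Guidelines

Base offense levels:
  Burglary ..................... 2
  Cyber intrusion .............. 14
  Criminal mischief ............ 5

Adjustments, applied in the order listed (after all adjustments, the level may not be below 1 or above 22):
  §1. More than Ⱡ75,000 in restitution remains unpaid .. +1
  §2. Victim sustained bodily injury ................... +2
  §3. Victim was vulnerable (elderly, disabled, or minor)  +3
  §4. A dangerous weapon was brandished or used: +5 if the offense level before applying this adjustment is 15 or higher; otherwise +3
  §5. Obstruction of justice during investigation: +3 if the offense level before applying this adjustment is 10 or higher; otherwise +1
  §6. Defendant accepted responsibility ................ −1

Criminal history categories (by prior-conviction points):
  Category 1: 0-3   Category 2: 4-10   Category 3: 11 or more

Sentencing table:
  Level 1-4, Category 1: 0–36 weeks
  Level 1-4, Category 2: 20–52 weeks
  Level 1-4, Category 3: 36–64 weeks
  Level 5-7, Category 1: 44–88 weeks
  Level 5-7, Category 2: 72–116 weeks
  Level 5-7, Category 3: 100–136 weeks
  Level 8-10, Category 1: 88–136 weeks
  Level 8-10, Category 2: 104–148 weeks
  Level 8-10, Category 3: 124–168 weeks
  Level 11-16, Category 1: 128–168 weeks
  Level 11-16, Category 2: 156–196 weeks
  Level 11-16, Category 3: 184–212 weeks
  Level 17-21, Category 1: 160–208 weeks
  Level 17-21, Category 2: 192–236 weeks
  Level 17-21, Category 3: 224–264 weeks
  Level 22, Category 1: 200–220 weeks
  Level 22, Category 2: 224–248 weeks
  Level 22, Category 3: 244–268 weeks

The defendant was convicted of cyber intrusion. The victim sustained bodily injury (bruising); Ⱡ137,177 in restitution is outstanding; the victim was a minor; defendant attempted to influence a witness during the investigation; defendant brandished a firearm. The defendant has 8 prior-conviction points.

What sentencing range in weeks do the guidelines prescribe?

224-248 weeks

Base offense level for cyber intrusion: 14.
§1 applies: 14 + 1 = 15.
§2 applies: 15 + 2 = 17.
§3 applies: 17 + 3 = 20.
§4 applies (level before this adjustment is 20 ≥ 15, so +5): 20 + 5 = 25.
§5 applies (level before this adjustment is 25 ≥ 10, so +3): 25 + 3 = 28.
Level 28 exceeds the maximum of 22; capped at 22.
Final offense level: 22.
Criminal history: 8 prior points → Category 2 (4-10).
Level 22 falls in the 22 band.
Grid: Level 22 × Category 2 = 224-248 weeks.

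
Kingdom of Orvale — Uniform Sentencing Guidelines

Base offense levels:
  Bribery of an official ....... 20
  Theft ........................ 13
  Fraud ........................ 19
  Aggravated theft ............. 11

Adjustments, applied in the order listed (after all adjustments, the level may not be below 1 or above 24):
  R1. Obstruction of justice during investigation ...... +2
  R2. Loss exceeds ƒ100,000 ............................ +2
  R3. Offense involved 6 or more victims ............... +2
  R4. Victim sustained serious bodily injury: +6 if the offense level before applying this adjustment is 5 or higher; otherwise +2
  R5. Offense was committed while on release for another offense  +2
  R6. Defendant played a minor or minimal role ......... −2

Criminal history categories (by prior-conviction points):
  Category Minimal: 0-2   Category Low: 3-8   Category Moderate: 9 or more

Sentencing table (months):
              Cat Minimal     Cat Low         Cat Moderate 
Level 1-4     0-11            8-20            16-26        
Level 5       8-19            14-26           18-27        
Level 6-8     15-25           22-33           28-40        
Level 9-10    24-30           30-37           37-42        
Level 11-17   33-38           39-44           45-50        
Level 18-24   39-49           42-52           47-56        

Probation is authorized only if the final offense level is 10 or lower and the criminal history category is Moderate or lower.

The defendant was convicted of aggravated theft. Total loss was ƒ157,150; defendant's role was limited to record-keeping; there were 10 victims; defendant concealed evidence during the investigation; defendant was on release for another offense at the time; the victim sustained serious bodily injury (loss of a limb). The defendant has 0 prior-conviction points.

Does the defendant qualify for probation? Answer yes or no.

No

Base offense level for aggravated theft: 11.
R1 applies: 11 + 2 = 13.
R2 applies: 13 + 2 = 15.
R3 applies: 15 + 2 = 17.
R4 applies (level before this adjustment is 17 ≥ 5, so +6): 17 + 6 = 23.
R5 applies: 23 + 2 = 25.
R6 applies: 25 − 2 = 23.
Final offense level: 23.
Criminal history: 0 prior points → Category Minimal (0-2).
Level 23 falls in the 18-24 band.
Grid: Level 18-24 × Category Minimal = 39-49 months.
Probation check: level 23 > 10 and category Minimal ≤ Moderate → not eligible.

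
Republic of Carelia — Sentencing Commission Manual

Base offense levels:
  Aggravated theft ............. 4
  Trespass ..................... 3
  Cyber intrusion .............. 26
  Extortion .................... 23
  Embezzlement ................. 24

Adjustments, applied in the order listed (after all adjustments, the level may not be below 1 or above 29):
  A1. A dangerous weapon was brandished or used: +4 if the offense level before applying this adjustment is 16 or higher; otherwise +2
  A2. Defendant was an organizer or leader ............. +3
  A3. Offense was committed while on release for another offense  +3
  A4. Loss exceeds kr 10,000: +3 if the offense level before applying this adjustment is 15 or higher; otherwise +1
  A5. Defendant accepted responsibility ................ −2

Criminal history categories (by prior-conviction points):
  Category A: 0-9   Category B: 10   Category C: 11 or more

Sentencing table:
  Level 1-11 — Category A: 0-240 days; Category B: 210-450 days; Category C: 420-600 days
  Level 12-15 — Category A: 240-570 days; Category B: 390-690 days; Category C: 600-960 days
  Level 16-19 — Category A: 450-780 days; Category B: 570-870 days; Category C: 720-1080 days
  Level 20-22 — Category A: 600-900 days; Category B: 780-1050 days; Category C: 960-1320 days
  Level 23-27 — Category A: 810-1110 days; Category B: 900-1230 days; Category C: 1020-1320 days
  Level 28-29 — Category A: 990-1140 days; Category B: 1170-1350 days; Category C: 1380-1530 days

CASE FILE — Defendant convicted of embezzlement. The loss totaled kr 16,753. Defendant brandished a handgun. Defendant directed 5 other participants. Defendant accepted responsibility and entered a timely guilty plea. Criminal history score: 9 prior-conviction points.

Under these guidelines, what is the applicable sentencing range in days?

990-1140 days

Base offense level for embezzlement: 24.
A1 applies (level before this adjustment is 24 ≥ 16, so +4): 24 + 4 = 28.
A2 applies: 28 + 3 = 31.
A4 applies (level before this adjustment is 31 ≥ 15, so +3): 31 + 3 = 34.
A5 applies: 34 − 2 = 32.
Level 32 exceeds the maximum of 29; capped at 29.
Final offense level: 29.
Criminal history: 9 prior points → Category A (0-9).
Level 29 falls in the 28-29 band.
Grid: Level 28-29 × Category A = 990-1140 days.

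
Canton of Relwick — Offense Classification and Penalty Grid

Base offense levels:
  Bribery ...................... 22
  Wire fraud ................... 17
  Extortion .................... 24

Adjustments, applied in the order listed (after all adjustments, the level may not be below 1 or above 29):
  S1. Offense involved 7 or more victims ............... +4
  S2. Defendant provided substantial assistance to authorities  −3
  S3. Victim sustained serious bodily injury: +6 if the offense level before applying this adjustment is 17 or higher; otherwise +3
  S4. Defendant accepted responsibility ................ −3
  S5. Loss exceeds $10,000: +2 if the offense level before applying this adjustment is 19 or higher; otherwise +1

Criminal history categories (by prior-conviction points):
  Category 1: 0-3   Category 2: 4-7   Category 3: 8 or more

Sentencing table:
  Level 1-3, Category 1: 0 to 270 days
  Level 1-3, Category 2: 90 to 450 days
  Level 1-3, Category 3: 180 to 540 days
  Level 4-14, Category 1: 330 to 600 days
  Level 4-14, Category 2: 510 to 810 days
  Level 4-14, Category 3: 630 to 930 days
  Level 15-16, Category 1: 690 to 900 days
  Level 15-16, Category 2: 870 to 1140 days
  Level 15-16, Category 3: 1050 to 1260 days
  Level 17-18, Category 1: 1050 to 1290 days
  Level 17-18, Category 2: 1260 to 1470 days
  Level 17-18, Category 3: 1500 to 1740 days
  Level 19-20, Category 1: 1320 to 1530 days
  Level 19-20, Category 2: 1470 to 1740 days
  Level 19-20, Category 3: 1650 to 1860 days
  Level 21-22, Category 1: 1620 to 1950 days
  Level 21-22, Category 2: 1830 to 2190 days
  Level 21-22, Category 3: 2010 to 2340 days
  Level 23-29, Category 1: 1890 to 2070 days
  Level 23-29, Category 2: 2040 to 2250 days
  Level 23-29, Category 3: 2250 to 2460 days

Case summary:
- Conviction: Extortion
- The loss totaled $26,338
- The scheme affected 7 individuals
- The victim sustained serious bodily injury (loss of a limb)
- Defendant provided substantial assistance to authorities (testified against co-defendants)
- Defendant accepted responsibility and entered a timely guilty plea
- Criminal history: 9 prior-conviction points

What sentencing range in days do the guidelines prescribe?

Base offense level for extortion: 24.
S1 applies: 24 + 4 = 28.
S2 applies: 28 − 3 = 25.
S3 applies (level before this adjustment is 25 ≥ 17, so +6): 25 + 6 = 31.
S4 applies: 31 − 3 = 28.
S5 applies (level before this adjustment is 28 ≥ 19, so +2): 28 + 2 = 30.
Level 30 exceeds the maximum of 29; capped at 29.
Final offense level: 29.
Criminal history: 9 prior points → Category 3 (8+).
Level 29 falls in the 23-29 band.
Grid: Level 23-29 × Category 3 = 2250-2460 days.

2250-2460 days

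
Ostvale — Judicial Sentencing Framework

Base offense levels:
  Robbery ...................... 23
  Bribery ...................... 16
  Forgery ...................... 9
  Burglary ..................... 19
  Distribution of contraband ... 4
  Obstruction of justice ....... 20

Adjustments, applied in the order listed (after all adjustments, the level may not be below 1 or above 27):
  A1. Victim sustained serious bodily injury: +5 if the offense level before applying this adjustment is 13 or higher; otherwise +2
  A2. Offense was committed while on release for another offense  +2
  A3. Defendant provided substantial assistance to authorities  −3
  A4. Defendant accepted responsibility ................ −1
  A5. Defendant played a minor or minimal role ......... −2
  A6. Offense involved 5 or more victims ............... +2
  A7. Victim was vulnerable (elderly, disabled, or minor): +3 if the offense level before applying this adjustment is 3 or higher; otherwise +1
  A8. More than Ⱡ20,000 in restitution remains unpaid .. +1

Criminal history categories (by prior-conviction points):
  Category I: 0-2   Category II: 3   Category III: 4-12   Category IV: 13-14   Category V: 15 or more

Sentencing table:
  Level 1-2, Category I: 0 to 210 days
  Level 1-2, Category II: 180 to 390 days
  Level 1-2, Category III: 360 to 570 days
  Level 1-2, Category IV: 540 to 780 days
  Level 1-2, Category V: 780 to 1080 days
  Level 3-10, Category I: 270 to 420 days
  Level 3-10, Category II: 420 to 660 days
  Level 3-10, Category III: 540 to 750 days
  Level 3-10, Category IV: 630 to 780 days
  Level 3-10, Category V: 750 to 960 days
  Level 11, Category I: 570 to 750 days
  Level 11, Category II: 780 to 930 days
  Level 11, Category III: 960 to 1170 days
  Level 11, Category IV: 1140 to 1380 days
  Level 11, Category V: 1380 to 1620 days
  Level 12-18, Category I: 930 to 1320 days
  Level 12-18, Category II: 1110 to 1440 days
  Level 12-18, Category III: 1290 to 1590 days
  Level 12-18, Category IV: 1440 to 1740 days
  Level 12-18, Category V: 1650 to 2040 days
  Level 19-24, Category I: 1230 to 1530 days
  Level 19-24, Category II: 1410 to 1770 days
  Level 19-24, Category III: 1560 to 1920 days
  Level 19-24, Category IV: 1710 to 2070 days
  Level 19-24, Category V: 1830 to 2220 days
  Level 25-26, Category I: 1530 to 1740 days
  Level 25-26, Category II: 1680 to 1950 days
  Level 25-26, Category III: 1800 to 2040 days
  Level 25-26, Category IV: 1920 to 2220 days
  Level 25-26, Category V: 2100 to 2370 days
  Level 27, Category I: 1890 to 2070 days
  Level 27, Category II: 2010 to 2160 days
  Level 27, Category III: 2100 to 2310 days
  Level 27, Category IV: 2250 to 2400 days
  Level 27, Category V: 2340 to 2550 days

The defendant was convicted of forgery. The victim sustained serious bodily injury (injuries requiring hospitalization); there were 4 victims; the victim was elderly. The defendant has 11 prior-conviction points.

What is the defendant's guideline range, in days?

1290-1590 days

Base offense level for forgery: 9.
A1 applies (level before this adjustment is 9 < 13, so +2): 9 + 2 = 11.
A3 does not apply.
A4 does not apply.
A7 applies (level before this adjustment is 11 ≥ 3, so +3): 11 + 3 = 14.
A8 does not apply.
Final offense level: 14.
Criminal history: 11 prior points → Category III (4-12).
Level 14 falls in the 12-18 band.
Grid: Level 12-18 × Category III = 1290-1590 days.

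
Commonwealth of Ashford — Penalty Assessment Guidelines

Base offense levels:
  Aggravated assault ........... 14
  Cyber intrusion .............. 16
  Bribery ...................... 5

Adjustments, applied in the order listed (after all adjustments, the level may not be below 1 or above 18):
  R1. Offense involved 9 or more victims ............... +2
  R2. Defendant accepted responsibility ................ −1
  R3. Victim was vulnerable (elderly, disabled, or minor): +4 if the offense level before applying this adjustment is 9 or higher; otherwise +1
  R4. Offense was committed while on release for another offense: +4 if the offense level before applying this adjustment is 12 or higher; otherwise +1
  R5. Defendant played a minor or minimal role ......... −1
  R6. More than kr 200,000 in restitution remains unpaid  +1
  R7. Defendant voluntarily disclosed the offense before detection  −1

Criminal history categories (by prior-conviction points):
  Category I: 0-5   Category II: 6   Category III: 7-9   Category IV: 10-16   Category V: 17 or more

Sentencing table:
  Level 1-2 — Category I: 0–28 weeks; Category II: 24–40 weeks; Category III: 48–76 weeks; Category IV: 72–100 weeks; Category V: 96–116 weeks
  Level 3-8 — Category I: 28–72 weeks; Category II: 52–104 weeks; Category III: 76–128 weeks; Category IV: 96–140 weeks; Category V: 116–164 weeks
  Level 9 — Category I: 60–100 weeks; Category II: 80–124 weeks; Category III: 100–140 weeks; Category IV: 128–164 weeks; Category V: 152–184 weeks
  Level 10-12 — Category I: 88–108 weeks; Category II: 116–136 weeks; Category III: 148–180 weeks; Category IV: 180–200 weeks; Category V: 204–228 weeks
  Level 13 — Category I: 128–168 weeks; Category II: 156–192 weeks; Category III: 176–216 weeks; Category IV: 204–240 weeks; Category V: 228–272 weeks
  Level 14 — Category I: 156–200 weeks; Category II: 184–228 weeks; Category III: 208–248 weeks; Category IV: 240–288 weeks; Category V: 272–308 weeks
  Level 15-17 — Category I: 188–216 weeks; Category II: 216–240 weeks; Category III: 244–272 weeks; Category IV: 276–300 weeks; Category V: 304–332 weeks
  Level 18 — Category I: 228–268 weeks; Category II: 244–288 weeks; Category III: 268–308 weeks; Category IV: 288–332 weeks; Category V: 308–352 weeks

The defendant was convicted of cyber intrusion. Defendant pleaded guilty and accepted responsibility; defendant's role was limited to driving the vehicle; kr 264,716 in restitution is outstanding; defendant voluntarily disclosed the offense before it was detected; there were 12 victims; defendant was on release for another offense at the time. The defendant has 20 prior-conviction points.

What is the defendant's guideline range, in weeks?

308-352 weeks

Base offense level for cyber intrusion: 16.
R1 applies: 16 + 2 = 18.
R2 applies: 18 − 1 = 17.
R4 applies (level before this adjustment is 17 ≥ 12, so +4): 17 + 4 = 21.
R5 applies: 21 − 1 = 20.
R6 applies: 20 + 1 = 21.
R7 applies: 21 − 1 = 20.
Level 20 exceeds the maximum of 18; capped at 18.
Final offense level: 18.
Criminal history: 20 prior points → Category V (17+).
Level 18 falls in the 18 band.
Grid: Level 18 × Category V = 308-352 weeks.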